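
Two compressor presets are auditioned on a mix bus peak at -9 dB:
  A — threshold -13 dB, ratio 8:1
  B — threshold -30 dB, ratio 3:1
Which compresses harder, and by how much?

B, by 10.5 dB

A: GR = 4 − 4/8 = 3.5 dB.
B: GR = 21 − 21/3 = 14 dB.
B applies 10.5 dB more gain reduction.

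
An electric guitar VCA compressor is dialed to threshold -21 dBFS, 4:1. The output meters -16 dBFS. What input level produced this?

-1 dBFS

The compressed level sits -16 − (-21) = 5 dB over threshold.
Before 4:1 compression the overshoot was 5 × 4 = 20 dB, so input = -21 + 20 = -1 dBFS.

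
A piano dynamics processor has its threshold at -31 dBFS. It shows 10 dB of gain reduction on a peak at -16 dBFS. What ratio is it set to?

Input overshoot = -16 − (-31) = 15 dB.
Output overshoot = 15 − 10 = 5 dB.
Ratio = input overshoot / output overshoot = 15 / 5 = 3.

3:1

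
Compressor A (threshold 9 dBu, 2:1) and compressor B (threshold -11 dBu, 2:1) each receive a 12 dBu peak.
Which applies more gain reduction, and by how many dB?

B, by 10 dB

A: overshoot 3 dB → output overshoot 1.5 dB → GR 1.5 dB.
B: overshoot 23 dB → output overshoot 11.5 dB → GR 11.5 dB.
B applies 10 dB more gain reduction.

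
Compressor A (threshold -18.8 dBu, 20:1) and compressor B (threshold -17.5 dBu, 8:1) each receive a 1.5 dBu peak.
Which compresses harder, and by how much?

A: overshoot 20.3 dB → output overshoot 1.015 dB → GR 19.285 dB.
B: overshoot 19 dB → output overshoot 2.375 dB → GR 16.625 dB.
Difference: 2.66 dB in favour of A.

A, by 2.66 dB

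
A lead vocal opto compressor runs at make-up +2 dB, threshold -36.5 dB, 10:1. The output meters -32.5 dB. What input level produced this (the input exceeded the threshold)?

Remove make-up: -32.5 − 2 = -34.5 dB.
The compressed level sits -34.5 − (-36.5) = 2 dB over threshold.
Before 10:1 compression the overshoot was 2 × 10 = 20 dB, so input = -36.5 + 20 = -16.5 dB.

-16.5 dB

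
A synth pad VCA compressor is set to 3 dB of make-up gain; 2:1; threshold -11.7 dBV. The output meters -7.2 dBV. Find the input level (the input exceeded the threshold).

-8.7 dBV

Remove make-up: -7.2 − 3 = -10.2 dBV.
The compressed level sits -10.2 − (-11.7) = 1.5 dB over threshold.
Undo the ratio: input overshoot = 1.5 × 2 = 3 dB, giving input = -8.7 dBV.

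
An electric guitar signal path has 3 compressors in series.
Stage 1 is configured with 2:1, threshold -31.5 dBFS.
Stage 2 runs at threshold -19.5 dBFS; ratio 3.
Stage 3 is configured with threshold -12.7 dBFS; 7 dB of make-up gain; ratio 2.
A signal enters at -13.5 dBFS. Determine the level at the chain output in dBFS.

Stage 1: -13.5 dBFS is 18 dB over -31.5 dBFS; at 2:1 that becomes 9 dB over, giving -22.5 dBFS.
Stage 2: -22.5 dBFS ≤ -19.5 dBFS, so stage 2 doesn't engage; output -22.5 dBFS.
Stage 3: below threshold (-22.5 ≤ -12.7); passes unchanged; make-up brings it to -15.5 dBFS.

-15.5 dBFS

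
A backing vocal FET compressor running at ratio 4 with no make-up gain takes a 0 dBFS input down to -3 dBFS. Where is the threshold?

Input is 4 dB above T (since output overshoot × R = input overshoot: (-3 − T)·4 = 0 − T gives T = -4 dBFS).
Check: -4 + (0 − (-4))/4 = -4 + 1 = -3 dBFS. ✓

-4 dBFS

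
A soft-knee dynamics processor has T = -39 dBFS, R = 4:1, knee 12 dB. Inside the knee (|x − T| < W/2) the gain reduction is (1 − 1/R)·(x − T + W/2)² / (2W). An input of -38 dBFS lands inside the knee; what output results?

-39.53125 dBFS

x − T + W/2 = -38 − (-39) + 6 = 7.
GR = (1 − 1/4) × 7² / 24 = 0.75 × 49 / 24 = 1.53125 dB.
Output = -38 − 1.53125 = -39.53125 dBFS.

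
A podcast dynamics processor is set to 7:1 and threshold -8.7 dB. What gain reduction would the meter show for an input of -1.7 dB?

-1.7 dB exceeds the threshold by 7 dB.
A 7:1 ratio leaves 1 dB of that excess.
So the signal is attenuated by 7 − 1 = 6 dB.

6 dB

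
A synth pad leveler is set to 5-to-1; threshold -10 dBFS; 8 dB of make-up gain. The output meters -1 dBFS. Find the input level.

-5 dBFS

Stripping the +8 dB make-up gives -9 dBFS at the gain stage.
Post-compression overshoot = -9 − (-10) = 1 dB.
Input overshoot = R × output overshoot = 5 dB → input = -10 + 5 = -5 dBFS.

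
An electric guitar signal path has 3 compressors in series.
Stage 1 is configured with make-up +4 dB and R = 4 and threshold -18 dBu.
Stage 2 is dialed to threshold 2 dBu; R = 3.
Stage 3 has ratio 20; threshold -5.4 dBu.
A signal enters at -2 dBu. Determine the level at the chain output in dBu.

-10 dBu

Stage 1: 16 dB above -18 dBu, reduced 4:1 to 4 dB above → -14 dBu; +4 dB make-up → -10 dBu.
Stage 2: -10 dBu ≤ 2 dBu, so stage 2 doesn't engage; output -10 dBu.
Stage 3: -10 dBu ≤ -5.4 dBu, so stage 3 doesn't engage; output -10 dBu.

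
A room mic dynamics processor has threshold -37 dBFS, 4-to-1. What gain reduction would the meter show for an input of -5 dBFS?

Overshoot = -5 − (-37) = 32 dB.
After 4:1 compression the overshoot becomes 32/4 = 8 dB.
So the signal is attenuated by 32 − 8 = 24 dB.

24 dB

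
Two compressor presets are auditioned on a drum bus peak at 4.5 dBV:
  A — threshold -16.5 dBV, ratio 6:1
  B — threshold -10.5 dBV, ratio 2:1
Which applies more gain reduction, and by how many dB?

A, by 10 dB

A: 21 dB over, compressed to 3.5 dB over, so 17.5 dB of GR.
B: 15 dB over, compressed to 7.5 dB over, so 7.5 dB of GR.
A reduces 10 dB more.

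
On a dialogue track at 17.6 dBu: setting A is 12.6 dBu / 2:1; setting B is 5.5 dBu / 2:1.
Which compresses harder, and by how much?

A: GR = 5 − 5/2 = 2.5 dB.
B: GR = 12.1 − 12.1/2 = 6.05 dB.
B reduces 3.55 dB more.

B, by 3.55 dB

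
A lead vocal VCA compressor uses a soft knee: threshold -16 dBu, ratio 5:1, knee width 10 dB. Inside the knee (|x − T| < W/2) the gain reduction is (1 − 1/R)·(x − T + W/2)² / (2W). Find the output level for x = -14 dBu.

x − T + W/2 = -14 − (-16) + 5 = 7.
GR = (1 − 1/5) × 7² / 20 = 0.8 × 49 / 20 = 1.96 dB.
Output = -14 − 1.96 = -15.96 dBu.

-15.96 dBu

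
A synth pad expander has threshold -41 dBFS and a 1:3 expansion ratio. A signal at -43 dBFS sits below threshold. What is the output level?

The input is 2 dB below the -41 dBFS threshold.
A 1:3 expander multiplies undershoot by 3: 2 × 3 = 6 dB below threshold.
Output = -41 − 6 = -47 dBFS.

-47 dBFS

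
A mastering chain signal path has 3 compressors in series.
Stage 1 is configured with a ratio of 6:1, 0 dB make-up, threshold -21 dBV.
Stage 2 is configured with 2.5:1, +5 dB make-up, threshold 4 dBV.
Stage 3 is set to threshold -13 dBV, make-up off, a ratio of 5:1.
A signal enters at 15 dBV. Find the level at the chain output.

Stage 1: 36 dB above -21 dBV, reduced 6:1 to 6 dB above → -15 dBV.
Stage 2: below threshold (-15 ≤ 4); passes unchanged; make-up brings it to -10 dBV.
Stage 3: 3 dB above -13 dBV, reduced 5:1 to 0.6 dB above → -12.4 dBV.

-12.4 dBV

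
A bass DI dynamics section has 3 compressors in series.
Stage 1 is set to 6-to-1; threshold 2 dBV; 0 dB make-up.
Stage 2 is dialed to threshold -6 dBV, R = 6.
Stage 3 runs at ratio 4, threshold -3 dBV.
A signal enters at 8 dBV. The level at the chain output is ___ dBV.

-4.5 dBV

Stage 1: overshoot 6 dB → 6/6 = 1 dB → 3 dBV.
Stage 2: 9 dB above -6 dBV, reduced 6:1 to 1.5 dB above → -4.5 dBV.
Stage 3: -4.5 dBV ≤ -3 dBV, so stage 3 doesn't engage; output -4.5 dBV.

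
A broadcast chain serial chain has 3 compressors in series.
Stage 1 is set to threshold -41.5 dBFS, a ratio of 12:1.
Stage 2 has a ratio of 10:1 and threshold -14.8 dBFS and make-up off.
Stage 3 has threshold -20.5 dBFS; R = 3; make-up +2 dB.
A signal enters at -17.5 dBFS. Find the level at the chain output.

Stage 1: overshoot 24 dB → 24/12 = 2 dB → -39.5 dBFS.
Stage 2: -39.5 dBFS is at or below the -14.8 dBFS threshold — no compression; output -39.5 dBFS.
Stage 3: below threshold (-39.5 ≤ -20.5); passes unchanged; make-up brings it to -37.5 dBFS.

-37.5 dBFS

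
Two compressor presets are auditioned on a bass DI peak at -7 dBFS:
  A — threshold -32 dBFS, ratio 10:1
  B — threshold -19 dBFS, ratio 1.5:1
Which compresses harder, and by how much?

A: 25 dB over, compressed to 2.5 dB over, so 22.5 dB of GR.
B: 12 dB over, compressed to 8 dB over, so 4 dB of GR.
A reduces 18.5 dB more.

A, by 18.5 dB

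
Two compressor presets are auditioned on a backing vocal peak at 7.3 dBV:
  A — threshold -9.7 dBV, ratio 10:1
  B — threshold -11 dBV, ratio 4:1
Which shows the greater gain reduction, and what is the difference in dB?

A: 17 dB over, compressed to 1.7 dB over, so 15.3 dB of GR.
B: 18.3 dB over, compressed to 4.575 dB over, so 13.725 dB of GR.
A reduces 1.575 dB more.

A, by 1.575 dB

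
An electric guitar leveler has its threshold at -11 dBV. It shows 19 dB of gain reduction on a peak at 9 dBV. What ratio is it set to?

Input overshoot = 9 − (-11) = 20 dB.
Output overshoot = 20 − 19 = 1 dB.
Ratio = input overshoot / output overshoot = 20 / 1 = 20.

20:1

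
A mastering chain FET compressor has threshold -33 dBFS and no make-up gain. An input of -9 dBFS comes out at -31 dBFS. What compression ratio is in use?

12:1

Input overshoot = -9 − (-33) = 24 dB; output overshoot = -31 − (-33) = 2 dB.
Ratio = 24 / 2 = 12.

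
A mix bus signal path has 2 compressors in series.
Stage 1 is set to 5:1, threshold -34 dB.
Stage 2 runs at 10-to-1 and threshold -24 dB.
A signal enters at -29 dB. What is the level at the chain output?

-33 dB

Stage 1: overshoot 5 dB → 5/5 = 1 dB → -33 dB.
Stage 2: -33 dB ≤ -24 dB, so stage 2 doesn't engage; output -33 dB.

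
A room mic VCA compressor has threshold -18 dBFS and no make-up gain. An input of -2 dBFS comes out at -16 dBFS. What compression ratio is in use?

8:1

Input overshoot = -2 − (-18) = 16 dB; output overshoot = -16 − (-18) = 2 dB.
Ratio = 16 / 2 = 8.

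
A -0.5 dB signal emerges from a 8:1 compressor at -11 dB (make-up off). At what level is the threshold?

Let T be the threshold. Output overshoot = (input overshoot)/R, so -11 − T = (-0.5 − T)/8.
8·(-11 − T) = -0.5 − T → 7·T = -88 − (-0.5) = -87.5.
T = -87.5/7 = -12.5 dB.

-12.5 dB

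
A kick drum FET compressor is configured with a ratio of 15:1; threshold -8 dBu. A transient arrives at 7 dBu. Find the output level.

Overshoot: 7 − (-8) = 15 dB.
15:1 compression reduces that to 15/15 = 1 dB over.
Output = -8 + 1 = -7 dBu.

-7 dBu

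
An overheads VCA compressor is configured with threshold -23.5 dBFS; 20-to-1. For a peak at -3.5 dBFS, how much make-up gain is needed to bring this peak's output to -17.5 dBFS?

5 dB

Overshoot 20 dB → 20/20 = 1 dB after compression, so the compressed level is -23.5 + 1 = -22.5 dBFS.
Make-up = target − compressed = -17.5 − (-22.5) = 5 dB.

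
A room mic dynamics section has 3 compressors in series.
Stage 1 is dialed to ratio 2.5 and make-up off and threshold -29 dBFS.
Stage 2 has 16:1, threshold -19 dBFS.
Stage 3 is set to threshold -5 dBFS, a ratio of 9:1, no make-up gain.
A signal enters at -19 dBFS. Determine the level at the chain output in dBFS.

-25 dBFS

Stage 1: 10 dB above -29 dBFS, reduced 2.5:1 to 4 dB above → -25 dBFS.
Stage 2: below threshold (-25 ≤ -19); passes unchanged; output -25 dBFS.
Stage 3: -25 dBFS is at or below the -5 dBFS threshold — no compression; output -25 dBFS.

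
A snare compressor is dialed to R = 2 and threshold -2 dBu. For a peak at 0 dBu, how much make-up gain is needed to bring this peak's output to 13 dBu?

14 dB

The peak compresses to -2 + 2/2 = -1 dBu.
To reach 13 dBu requires 13 − (-1) = 14 dB of make-up.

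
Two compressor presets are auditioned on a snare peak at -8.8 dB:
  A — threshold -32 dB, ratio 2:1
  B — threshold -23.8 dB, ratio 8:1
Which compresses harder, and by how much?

A: 23.2 dB over, compressed to 11.6 dB over, so 11.6 dB of GR.
B: 15 dB over, compressed to 1.875 dB over, so 13.125 dB of GR.
Difference: 1.525 dB in favour of B.

B, by 1.525 dB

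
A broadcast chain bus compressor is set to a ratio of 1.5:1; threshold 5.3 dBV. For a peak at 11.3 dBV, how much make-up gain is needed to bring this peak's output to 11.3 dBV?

2 dB

Overshoot 6 dB → 6/1.5 = 4 dB after compression, so the compressed level is 5.3 + 4 = 9.3 dBV.
Make-up = target − compressed = 11.3 − 9.3 = 2 dB.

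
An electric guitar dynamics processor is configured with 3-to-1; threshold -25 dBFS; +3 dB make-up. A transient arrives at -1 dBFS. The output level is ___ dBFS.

-14 dBFS

The input is 24 dB above the -25 dBFS threshold.
3:1 compression reduces that to 24/3 = 8 dB over.
So the level is -25 + 8 = -17 dBFS; make-up adds 3 dB, giving -14 dBFS.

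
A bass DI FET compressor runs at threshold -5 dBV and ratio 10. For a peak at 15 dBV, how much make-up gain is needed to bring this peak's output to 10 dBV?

Overshoot 20 dB → 20/10 = 2 dB after compression, so the compressed level is -5 + 2 = -3 dBV.
Make-up = target − compressed = 10 − (-3) = 13 dB.

13 dB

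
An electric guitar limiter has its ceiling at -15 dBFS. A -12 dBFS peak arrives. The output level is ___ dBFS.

-15 dBFS

A brickwall limiter is an ∞:1 compressor: any input above the ceiling is clamped to -15 dBFS.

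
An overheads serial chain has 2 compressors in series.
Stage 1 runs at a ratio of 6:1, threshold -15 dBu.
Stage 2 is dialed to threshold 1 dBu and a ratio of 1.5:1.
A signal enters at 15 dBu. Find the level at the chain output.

Stage 1: 15 dBu is 30 dB over -15 dBu; at 6:1 that becomes 5 dB over, giving -10 dBu.
Stage 2: -10 dBu ≤ 1 dBu, so stage 2 doesn't engage; output -10 dBu.

-10 dBu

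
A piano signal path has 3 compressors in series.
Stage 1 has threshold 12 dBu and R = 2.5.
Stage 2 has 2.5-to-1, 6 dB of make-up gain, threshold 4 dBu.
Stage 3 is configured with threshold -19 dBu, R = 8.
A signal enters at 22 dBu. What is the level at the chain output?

-14.775 dBu

Stage 1: 22 dBu is 10 dB over 12 dBu; at 2.5:1 that becomes 4 dB over, giving 16 dBu.
Stage 2: 12 dB above 4 dBu, reduced 2.5:1 to 4.8 dB above → 8.8 dBu; +6 dB make-up → 14.8 dBu.
Stage 3: overshoot 33.8 dB → 33.8/8 = 4.225 dB → -14.775 dBu.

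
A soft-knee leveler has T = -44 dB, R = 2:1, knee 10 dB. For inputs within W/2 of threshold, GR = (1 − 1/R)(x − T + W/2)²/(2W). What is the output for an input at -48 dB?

x − T + W/2 = -48 − (-44) + 5 = 1.
GR = (1 − 1/2) × 1² / 20 = 0.5 × 1 / 20 = 0.025 dB.
Output = -48 − 0.025 = -48.025 dB.

-48.025 dB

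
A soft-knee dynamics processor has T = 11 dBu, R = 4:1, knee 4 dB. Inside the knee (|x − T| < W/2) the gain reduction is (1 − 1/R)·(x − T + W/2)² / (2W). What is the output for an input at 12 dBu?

x − T + W/2 = 12 − 11 + 2 = 3.
GR = (1 − 1/4) × 3² / 8 = 0.75 × 9 / 8 = 0.84375 dB.
Output = 12 − 0.84375 = 11.15625 dBu.

11.15625 dBu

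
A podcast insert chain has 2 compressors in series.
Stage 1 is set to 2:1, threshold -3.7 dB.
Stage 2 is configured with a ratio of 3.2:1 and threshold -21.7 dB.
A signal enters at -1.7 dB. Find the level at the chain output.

Stage 1: 2 dB above -3.7 dB, reduced 2:1 to 1 dB above → -2.7 dB.
Stage 2: -2.7 dB is 19 dB over -21.7 dB; at 3.2:1 that becomes 5.9375 dB over, giving -15.7625 dB.

-15.7625 dB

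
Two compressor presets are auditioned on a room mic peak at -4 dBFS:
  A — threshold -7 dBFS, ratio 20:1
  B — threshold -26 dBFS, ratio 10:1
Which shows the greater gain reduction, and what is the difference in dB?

B, by 16.95 dB

A: 3 dB over, compressed to 0.15 dB over, so 2.85 dB of GR.
B: 22 dB over, compressed to 2.2 dB over, so 19.8 dB of GR.
Difference: 16.95 dB in favour of B.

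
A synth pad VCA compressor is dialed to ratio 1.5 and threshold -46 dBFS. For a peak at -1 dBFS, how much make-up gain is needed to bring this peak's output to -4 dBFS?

Overshoot 45 dB → 45/1.5 = 30 dB after compression, so the compressed level is -46 + 30 = -16 dBFS.
Make-up = target − compressed = -4 − (-16) = 12 dB.

12 dB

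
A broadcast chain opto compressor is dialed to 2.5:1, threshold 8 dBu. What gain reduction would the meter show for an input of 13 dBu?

Overshoot = 13 − 8 = 5 dB.
After 2.5:1 compression the overshoot becomes 5/2.5 = 2 dB.
GR = overshoot in − overshoot out = 5 − 2 = 3 dB.

3 dB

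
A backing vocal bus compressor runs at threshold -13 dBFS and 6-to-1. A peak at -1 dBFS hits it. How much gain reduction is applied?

10 dB

Overshoot = -1 − (-13) = 12 dB.
At 6:1, output sits 12/6 = 2 dB above threshold.
GR = overshoot in − overshoot out = 12 − 2 = 10 dB.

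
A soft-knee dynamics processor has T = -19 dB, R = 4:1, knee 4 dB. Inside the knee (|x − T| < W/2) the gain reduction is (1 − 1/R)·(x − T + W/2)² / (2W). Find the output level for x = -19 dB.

-19.375 dB

x − T + W/2 = -19 − (-19) + 2 = 2.
GR = (1 − 1/4) × 2² / 8 = 0.75 × 4 / 8 = 0.375 dB.
Output = -19 − 0.375 = -19.375 dB.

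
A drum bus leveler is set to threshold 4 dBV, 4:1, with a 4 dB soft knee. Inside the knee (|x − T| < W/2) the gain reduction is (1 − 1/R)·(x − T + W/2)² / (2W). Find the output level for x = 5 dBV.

4.15625 dBV

x − T + W/2 = 5 − 4 + 2 = 3.
GR = (1 − 1/4) × 3² / 8 = 0.75 × 9 / 8 = 0.84375 dB.
Output = 5 − 0.84375 = 4.15625 dBV.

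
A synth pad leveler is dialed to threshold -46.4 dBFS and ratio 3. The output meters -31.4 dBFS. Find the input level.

-1.4 dBFS

That's 15 dB above the -46.4 dBFS threshold.
Before 3:1 compression the overshoot was 15 × 3 = 45 dB, so input = -46.4 + 45 = -1.4 dBFS.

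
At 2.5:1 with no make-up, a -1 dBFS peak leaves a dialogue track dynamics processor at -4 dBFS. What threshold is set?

Let T be the threshold. Output overshoot = (input overshoot)/R, so -4 − T = (-1 − T)/2.5.
2.5·(-4 − T) = -1 − T → 1.5·T = -10 − (-1) = -9.
T = -9/1.5 = -6 dBFS.

-6 dBFS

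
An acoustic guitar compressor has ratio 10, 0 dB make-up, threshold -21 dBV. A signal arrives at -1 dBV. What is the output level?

-1 dBV sits 20 dB over threshold.
10:1 compression reduces that to 20/10 = 2 dB over.
Output = -21 + 2 = -19 dBV.

-19 dBV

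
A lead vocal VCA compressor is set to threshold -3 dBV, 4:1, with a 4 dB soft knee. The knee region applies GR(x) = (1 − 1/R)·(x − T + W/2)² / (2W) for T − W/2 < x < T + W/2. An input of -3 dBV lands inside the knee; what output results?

-3.375 dBV

x − T + W/2 = -3 − (-3) + 2 = 2.
GR = (1 − 1/4) × 2² / 8 = 0.75 × 4 / 8 = 0.375 dB.
Output = -3 − 0.375 = -3.375 dBV.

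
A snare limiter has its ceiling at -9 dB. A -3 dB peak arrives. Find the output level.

The limiter clamps the peak to its -9 dB ceiling.

-9 dB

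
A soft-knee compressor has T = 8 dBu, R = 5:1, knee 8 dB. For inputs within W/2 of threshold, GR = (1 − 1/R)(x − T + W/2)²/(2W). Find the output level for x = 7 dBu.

x − T + W/2 = 7 − 8 + 4 = 3.
GR = (1 − 1/5) × 3² / 16 = 0.8 × 9 / 16 = 0.45 dB.
Output = 7 − 0.45 = 6.55 dBu.

6.55 dBu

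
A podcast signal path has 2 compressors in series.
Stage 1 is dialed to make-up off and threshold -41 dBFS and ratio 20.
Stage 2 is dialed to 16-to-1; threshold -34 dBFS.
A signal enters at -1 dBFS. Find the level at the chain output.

-39 dBFS

Stage 1: 40 dB above -41 dBFS, reduced 20:1 to 2 dB above → -39 dBFS.
Stage 2: -39 dBFS is at or below the -34 dBFS threshold — no compression; output -39 dBFS.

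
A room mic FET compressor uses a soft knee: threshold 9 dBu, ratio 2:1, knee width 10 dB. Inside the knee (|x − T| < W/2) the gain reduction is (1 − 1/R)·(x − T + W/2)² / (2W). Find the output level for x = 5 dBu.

4.975 dBu

x − T + W/2 = 5 − 9 + 5 = 1.
GR = (1 − 1/2) × 1² / 20 = 0.5 × 1 / 20 = 0.025 dB.
Output = 5 − 0.025 = 4.975 dBu.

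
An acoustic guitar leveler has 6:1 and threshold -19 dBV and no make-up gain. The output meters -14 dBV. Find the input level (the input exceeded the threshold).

The compressed level sits -14 − (-19) = 5 dB over threshold.
Input overshoot = R × output overshoot = 30 dB → input = -19 + 30 = 11 dBV.

11 dBV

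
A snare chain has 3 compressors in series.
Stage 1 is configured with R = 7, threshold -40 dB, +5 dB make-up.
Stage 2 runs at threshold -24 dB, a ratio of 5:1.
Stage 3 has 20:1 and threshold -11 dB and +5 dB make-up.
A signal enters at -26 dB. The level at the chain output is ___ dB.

Stage 1: overshoot 14 dB → 14/7 = 2 dB → -38 dB; +5 dB make-up → -33 dB.
Stage 2: -33 dB is at or below the -24 dB threshold — no compression; output -33 dB.
Stage 3: -33 dB is at or below the -11 dB threshold — no compression; make-up brings it to -28 dB.

-28 dB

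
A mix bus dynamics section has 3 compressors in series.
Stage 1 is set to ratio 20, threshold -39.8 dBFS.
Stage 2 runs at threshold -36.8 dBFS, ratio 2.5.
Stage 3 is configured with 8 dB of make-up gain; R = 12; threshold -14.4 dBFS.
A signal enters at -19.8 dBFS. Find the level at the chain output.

Stage 1: -19.8 dBFS is 20 dB over -39.8 dBFS; at 20:1 that becomes 1 dB over, giving -38.8 dBFS.
Stage 2: below threshold (-38.8 ≤ -36.8); passes unchanged; output -38.8 dBFS.
Stage 3: -38.8 dBFS ≤ -14.4 dBFS, so stage 3 doesn't engage; make-up brings it to -30.8 dBFS.

-30.8 dBFS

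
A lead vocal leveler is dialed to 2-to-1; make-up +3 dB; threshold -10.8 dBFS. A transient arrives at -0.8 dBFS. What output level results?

The input is 10 dB above the -10.8 dBFS threshold.
2:1 compression reduces that to 10/2 = 5 dB over.
So the level is -10.8 + 5 = -5.8 dBFS; make-up adds 3 dB, giving -2.8 dBFS.

-2.8 dBFS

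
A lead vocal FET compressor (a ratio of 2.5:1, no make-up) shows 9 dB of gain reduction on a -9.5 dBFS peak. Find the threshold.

Let T be the threshold. Output overshoot = (input overshoot)/R, so -18.5 − T = (-9.5 − T)/2.5.
2.5·(-18.5 − T) = -9.5 − T → 1.5·T = -46.25 − (-9.5) = -36.75.
T = -36.75/1.5 = -24.5 dBFS.

-24.5 dBFS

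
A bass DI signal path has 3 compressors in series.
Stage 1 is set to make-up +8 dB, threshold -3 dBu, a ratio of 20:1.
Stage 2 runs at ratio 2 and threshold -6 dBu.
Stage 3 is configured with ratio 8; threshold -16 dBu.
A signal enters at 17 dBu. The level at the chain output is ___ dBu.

-14 dBu

Stage 1: overshoot 20 dB → 20/20 = 1 dB → -2 dBu; +8 dB make-up → 6 dBu.
Stage 2: 12 dB above -6 dBu, reduced 2:1 to 6 dB above → 0 dBu.
Stage 3: overshoot 16 dB → 16/8 = 2 dB → -14 dBu.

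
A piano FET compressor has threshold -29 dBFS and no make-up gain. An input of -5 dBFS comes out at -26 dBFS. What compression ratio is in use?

Input overshoot = -5 − (-29) = 24 dB; output overshoot = -26 − (-29) = 3 dB.
Ratio = 24 / 3 = 8.

8:1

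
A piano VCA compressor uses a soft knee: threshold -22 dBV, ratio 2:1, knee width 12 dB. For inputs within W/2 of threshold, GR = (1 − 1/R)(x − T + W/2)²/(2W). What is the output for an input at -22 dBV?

-22.75 dBV

x − T + W/2 = -22 − (-22) + 6 = 6.
GR = (1 − 1/2) × 6² / 24 = 0.5 × 36 / 24 = 0.75 dB.
Output = -22 − 0.75 = -22.75 dBV.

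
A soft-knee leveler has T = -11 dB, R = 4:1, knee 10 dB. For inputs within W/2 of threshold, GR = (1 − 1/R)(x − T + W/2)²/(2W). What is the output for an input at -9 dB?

-10.8375 dB

x − T + W/2 = -9 − (-11) + 5 = 7.
GR = (1 − 1/4) × 7² / 20 = 0.75 × 49 / 20 = 1.8375 dB.
Output = -9 − 1.8375 = -10.8375 dB.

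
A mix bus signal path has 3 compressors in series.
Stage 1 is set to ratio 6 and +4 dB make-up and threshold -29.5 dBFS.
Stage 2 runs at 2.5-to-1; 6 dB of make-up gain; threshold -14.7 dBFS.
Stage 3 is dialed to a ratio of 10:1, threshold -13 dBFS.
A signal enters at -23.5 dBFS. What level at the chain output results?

Stage 1: overshoot 6 dB → 6/6 = 1 dB → -28.5 dBFS; +4 dB make-up → -24.5 dBFS.
Stage 2: below threshold (-24.5 ≤ -14.7); passes unchanged; make-up brings it to -18.5 dBFS.
Stage 3: -18.5 dBFS is at or below the -13 dBFS threshold — no compression; output -18.5 dBFS.

-18.5 dBFS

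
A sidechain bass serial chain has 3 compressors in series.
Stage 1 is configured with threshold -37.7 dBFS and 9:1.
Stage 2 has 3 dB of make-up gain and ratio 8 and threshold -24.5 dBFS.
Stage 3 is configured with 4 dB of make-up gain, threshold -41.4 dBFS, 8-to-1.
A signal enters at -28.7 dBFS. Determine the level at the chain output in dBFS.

-36.4375 dBFS

Stage 1: 9 dB above -37.7 dBFS, reduced 9:1 to 1 dB above → -36.7 dBFS.
Stage 2: -36.7 dBFS is at or below the -24.5 dBFS threshold — no compression; make-up brings it to -33.7 dBFS.
Stage 3: 7.7 dB above -41.4 dBFS, reduced 8:1 to 0.9625 dB above → -40.4375 dBFS; +4 dB make-up → -36.4375 dBFS.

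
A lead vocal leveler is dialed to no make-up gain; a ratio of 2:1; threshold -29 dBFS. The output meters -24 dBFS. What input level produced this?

The compressed level sits -24 − (-29) = 5 dB over threshold.
Before 2:1 compression the overshoot was 5 × 2 = 10 dB, so input = -29 + 10 = -19 dBFS.

-19 dBFS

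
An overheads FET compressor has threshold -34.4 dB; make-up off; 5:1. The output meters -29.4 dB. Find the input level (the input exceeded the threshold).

-9.4 dB

That's 5 dB above the -34.4 dB threshold.
Input overshoot = R × output overshoot = 25 dB → input = -34.4 + 25 = -9.4 dB.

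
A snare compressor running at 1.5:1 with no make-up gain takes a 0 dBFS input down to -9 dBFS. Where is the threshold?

Input is 27 dB above T (since output overshoot × R = input overshoot: (-9 − T)·1.5 = 0 − T gives T = -27 dBFS).
Check: -27 + (0 − (-27))/1.5 = -27 + 18 = -9 dBFS. ✓

-27 dBFS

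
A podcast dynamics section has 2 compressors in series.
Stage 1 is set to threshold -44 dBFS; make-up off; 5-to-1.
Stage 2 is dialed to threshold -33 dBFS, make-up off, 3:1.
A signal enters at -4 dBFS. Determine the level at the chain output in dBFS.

Stage 1: -4 dBFS is 40 dB over -44 dBFS; at 5:1 that becomes 8 dB over, giving -36 dBFS.
Stage 2: below threshold (-36 ≤ -33); passes unchanged; output -36 dBFS.

-36 dBFS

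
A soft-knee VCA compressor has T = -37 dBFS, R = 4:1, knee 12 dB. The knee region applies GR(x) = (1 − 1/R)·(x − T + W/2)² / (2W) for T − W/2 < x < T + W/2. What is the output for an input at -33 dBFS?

x − T + W/2 = -33 − (-37) + 6 = 10.
GR = (1 − 1/4) × 10² / 24 = 0.75 × 100 / 24 = 3.125 dB.
Output = -33 − 3.125 = -36.125 dBFS.

-36.125 dBFS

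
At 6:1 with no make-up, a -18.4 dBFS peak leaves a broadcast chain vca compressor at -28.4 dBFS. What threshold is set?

-30.4 dBFS

Gain reduction = -18.4 − (-28.4) = 10 dB; output overshoot = GR / (R − 1) = 10 / 5 = 2 dB.
Threshold = output − output overshoot = -28.4 − 2 = -30.4 dBFS.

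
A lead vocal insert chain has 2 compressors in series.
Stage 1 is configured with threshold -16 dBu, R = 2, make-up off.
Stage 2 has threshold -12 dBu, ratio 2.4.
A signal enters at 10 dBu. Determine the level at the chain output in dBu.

-8.25 dBu

Stage 1: 26 dB above -16 dBu, reduced 2:1 to 13 dB above → -3 dBu.
Stage 2: 9 dB above -12 dBu, reduced 2.4:1 to 3.75 dB above → -8.25 dBu.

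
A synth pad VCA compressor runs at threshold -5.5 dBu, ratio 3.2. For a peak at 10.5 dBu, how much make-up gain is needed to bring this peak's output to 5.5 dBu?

Overshoot 16 dB → 16/3.2 = 5 dB after compression, so the compressed level is -5.5 + 5 = -0.5 dBu.
Make-up = target − compressed = 5.5 − (-0.5) = 6 dB.

6 dB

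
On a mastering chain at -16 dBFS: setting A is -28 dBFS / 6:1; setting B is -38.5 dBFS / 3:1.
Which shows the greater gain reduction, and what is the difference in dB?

B, by 5 dB

A: GR = 12 − 12/6 = 10 dB.
B: GR = 22.5 − 22.5/3 = 15 dB.
B reduces 5 dB more.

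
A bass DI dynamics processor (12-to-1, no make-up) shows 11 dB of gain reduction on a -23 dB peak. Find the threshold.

-35 dB

Gain reduction = -23 − (-34) = 11 dB; output overshoot = GR / (R − 1) = 11 / 11 = 1 dB.
Threshold = output − output overshoot = -34 − 1 = -35 dB.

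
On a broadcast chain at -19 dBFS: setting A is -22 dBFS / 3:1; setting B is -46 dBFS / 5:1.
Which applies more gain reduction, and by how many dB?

B, by 19.6 dB

A: GR = 3 − 3/3 = 2 dB.
B: GR = 27 − 27/5 = 21.6 dB.
B reduces 19.6 dB more.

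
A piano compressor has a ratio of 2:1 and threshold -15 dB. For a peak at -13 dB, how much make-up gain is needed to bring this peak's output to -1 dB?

13 dB

Without make-up, output = threshold + overshoot/2 = -15 + 1 = -14 dB.
Gap to target: 13 dB.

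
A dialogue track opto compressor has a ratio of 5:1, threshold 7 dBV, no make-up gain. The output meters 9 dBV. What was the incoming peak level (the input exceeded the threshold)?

17 dBV

Post-compression overshoot = 9 − 7 = 2 dB.
Undo the ratio: input overshoot = 2 × 5 = 10 dB, giving input = 17 dBV.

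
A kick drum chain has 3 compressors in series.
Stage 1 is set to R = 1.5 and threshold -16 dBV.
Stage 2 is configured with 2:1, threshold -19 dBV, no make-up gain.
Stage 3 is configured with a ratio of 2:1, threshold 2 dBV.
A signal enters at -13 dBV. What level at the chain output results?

-16.5 dBV

Stage 1: 3 dB above -16 dBV, reduced 1.5:1 to 2 dB above → -14 dBV.
Stage 2: 5 dB above -19 dBV, reduced 2:1 to 2.5 dB above → -16.5 dBV.
Stage 3: -16.5 dBV ≤ 2 dBV, so stage 3 doesn't engage; output -16.5 dBV.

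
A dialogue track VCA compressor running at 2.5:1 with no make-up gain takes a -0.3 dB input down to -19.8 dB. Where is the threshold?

-32.8 dB

Input is 32.5 dB above T (since output overshoot × R = input overshoot: (-19.8 − T)·2.5 = -0.3 − T gives T = -32.8 dB).
Check: -32.8 + (-0.3 − (-32.8))/2.5 = -32.8 + 13 = -19.8 dB. ✓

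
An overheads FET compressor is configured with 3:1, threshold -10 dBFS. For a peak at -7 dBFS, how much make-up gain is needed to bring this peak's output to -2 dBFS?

Without make-up, output = threshold + overshoot/3 = -10 + 1 = -9 dBFS.
Gap to target: 7 dB.

7 dB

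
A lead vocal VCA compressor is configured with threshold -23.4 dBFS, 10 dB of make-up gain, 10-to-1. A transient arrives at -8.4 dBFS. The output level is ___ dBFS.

-11.9 dBFS

The input is 15 dB above the -23.4 dBFS threshold.
At 10:1 the overshoot is divided by 10, leaving 1.5 dB above threshold.
So the level is -23.4 + 1.5 = -21.9 dBFS; make-up adds 10 dB, giving -11.9 dBFS.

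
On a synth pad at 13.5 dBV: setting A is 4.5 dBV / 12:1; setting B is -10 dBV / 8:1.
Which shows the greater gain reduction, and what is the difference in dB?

B, by 12.3125 dB

A: overshoot 9 dB → output overshoot 0.75 dB → GR 8.25 dB.
B: overshoot 23.5 dB → output overshoot 2.9375 dB → GR 20.5625 dB.
B applies 12.3125 dB more gain reduction.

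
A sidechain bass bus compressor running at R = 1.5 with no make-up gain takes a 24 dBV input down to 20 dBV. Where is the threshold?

Input is 12 dB above T (since output overshoot × R = input overshoot: (20 − T)·1.5 = 24 − T gives T = 12 dBV).
Check: 12 + (24 − 12)/1.5 = 12 + 8 = 20 dBV. ✓

12 dBV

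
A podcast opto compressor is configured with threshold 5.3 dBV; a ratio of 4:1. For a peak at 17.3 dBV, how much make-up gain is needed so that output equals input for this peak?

The peak compresses to 5.3 + 12/4 = 8.3 dBV.
To reach 17.3 dBV requires 17.3 − 8.3 = 9 dB of make-up.

9 dB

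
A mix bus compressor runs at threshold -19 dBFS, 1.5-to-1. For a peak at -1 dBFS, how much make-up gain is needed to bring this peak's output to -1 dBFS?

6 dB

The peak compresses to -19 + 18/1.5 = -7 dBFS.
To reach -1 dBFS requires -1 − (-7) = 6 dB of make-up.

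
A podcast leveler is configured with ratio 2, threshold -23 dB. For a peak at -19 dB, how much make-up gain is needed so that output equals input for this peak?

The peak compresses to -23 + 4/2 = -21 dB.
To reach -19 dB requires -19 − (-21) = 2 dB of make-up.

2 dB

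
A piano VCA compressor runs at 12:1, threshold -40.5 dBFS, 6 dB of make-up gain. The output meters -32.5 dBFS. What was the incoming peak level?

-16.5 dBFS

Stripping the +6 dB make-up gives -38.5 dBFS at the gain stage.
That's 2 dB above the -40.5 dBFS threshold.
Before 12:1 compression the overshoot was 2 × 12 = 24 dB, so input = -40.5 + 24 = -16.5 dBFS.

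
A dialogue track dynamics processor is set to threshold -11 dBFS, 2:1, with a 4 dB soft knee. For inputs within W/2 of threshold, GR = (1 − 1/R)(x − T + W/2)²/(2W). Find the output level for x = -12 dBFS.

-12.0625 dBFS

x − T + W/2 = -12 − (-11) + 2 = 1.
GR = (1 − 1/2) × 1² / 8 = 0.5 × 1 / 8 = 0.0625 dB.
Output = -12 − 0.0625 = -12.0625 dBFS.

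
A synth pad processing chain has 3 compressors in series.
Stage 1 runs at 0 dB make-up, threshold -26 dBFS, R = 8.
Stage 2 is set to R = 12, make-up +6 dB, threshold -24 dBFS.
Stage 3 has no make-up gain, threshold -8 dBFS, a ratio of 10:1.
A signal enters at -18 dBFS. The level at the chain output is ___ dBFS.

Stage 1: overshoot 8 dB → 8/8 = 1 dB → -25 dBFS.
Stage 2: below threshold (-25 ≤ -24); passes unchanged; make-up brings it to -19 dBFS.
Stage 3: -19 dBFS ≤ -8 dBFS, so stage 3 doesn't engage; output -19 dBFS.

-19 dBFS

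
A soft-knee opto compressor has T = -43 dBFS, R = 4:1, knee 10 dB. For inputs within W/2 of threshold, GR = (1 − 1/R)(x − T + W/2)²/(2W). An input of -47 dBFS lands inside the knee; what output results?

-47.0375 dBFS

x − T + W/2 = -47 − (-43) + 5 = 1.
GR = (1 − 1/4) × 1² / 20 = 0.75 × 1 / 20 = 0.0375 dB.
Output = -47 − 0.0375 = -47.0375 dBFS.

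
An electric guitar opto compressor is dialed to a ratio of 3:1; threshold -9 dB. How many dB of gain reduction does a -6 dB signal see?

2 dB

The signal is 3 dB above threshold.
A 3:1 ratio leaves 1 dB of that excess.
GR = overshoot in − overshoot out = 3 − 1 = 2 dB.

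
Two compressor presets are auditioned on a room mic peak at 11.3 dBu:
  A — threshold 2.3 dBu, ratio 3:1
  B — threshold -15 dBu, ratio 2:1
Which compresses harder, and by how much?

B, by 7.15 dB

A: 9 dB over, compressed to 3 dB over, so 6 dB of GR.
B: 26.3 dB over, compressed to 13.15 dB over, so 13.15 dB of GR.
B reduces 7.15 dB more.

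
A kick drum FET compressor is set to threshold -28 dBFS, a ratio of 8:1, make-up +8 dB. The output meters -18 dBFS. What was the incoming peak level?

Before make-up, the level was -18 − 8 = -26 dBFS.
Post-compression overshoot = -26 − (-28) = 2 dB.
Input overshoot = R × output overshoot = 16 dB → input = -28 + 16 = -12 dBFS.

-12 dBFS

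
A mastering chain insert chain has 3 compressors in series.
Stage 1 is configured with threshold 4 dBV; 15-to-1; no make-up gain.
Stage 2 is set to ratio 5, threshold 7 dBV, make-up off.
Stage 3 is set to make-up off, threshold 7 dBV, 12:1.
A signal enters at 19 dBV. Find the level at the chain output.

5 dBV

Stage 1: overshoot 15 dB → 15/15 = 1 dB → 5 dBV.
Stage 2: 5 dBV is at or below the 7 dBV threshold — no compression; output 5 dBV.
Stage 3: 5 dBV is at or below the 7 dBV threshold — no compression; output 5 dBV.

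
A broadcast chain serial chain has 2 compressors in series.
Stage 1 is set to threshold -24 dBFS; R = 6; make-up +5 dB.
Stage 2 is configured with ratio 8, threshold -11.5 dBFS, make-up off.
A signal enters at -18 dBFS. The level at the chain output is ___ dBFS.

Stage 1: overshoot 6 dB → 6/6 = 1 dB → -23 dBFS; +5 dB make-up → -18 dBFS.
Stage 2: below threshold (-18 ≤ -11.5); passes unchanged; output -18 dBFS.

-18 dBFS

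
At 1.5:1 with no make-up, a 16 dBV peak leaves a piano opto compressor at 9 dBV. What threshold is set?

-5 dBV

Gain reduction = 16 − 9 = 7 dB; output overshoot = GR / (R − 1) = 7 / 0.5 = 14 dB.
Threshold = output − output overshoot = 9 − 14 = -5 dBV.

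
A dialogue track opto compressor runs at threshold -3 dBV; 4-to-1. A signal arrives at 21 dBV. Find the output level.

21 dBV sits 24 dB over threshold.
The 24 dB excess becomes 6 dB after 4:1 reduction.
Output = -3 + 6 = 3 dBV.

3 dBV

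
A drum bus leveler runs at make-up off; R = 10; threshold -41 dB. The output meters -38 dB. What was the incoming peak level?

-11 dB

The compressed level sits -38 − (-41) = 3 dB over threshold.
Before 10:1 compression the overshoot was 3 × 10 = 30 dB, so input = -41 + 30 = -11 dB.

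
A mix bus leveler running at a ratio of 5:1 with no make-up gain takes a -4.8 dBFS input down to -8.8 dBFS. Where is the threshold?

-9.8 dBFS

Let T be the threshold. Output overshoot = (input overshoot)/R, so -8.8 − T = (-4.8 − T)/5.
5·(-8.8 − T) = -4.8 − T → 4·T = -44 − (-4.8) = -39.2.
T = -39.2/4 = -9.8 dBFS.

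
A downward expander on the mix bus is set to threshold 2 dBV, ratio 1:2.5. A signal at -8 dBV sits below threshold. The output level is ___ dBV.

-23 dBV

Below threshold, a 1:2.5 expander applies gain = (2.5−1)×(T − x) of attenuation.
(2.5−1) × 10 = 15 dB, so output = -8 − 15 = -23 dBV.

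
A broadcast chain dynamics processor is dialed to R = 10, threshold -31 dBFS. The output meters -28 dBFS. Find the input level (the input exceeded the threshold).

The compressed level sits -28 − (-31) = 3 dB over threshold.
Before 10:1 compression the overshoot was 3 × 10 = 30 dB, so input = -31 + 30 = -1 dBFS.

-1 dBFS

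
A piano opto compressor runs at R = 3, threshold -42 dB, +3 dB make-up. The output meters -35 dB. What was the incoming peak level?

Stripping the +3 dB make-up gives -38 dB at the gain stage.
The compressed level sits -38 − (-42) = 4 dB over threshold.
Undo the ratio: input overshoot = 4 × 3 = 12 dB, giving input = -30 dB.

-30 dB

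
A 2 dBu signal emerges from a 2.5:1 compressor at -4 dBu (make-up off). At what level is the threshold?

-8 dBu

Let T be the threshold. Output overshoot = (input overshoot)/R, so -4 − T = (2 − T)/2.5.
2.5·(-4 − T) = 2 − T → 1.5·T = -10 − 2 = -12.
T = -12/1.5 = -8 dBu.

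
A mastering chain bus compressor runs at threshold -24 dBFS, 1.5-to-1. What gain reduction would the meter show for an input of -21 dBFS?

1 dB

-21 dBFS exceeds the threshold by 3 dB.
At 1.5:1, output sits 3/1.5 = 2 dB above threshold.
GR = overshoot in − overshoot out = 3 − 2 = 1 dB.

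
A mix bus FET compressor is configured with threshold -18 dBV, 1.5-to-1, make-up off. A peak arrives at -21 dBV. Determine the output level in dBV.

-21 dBV is 3 dB below the -18 dBV threshold, so no gain reduction is applied.
Output = input = -21 dBV.

-21 dBV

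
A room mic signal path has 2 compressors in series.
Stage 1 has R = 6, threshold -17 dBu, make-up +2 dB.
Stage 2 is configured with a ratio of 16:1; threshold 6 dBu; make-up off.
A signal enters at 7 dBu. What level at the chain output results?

Stage 1: 24 dB above -17 dBu, reduced 6:1 to 4 dB above → -13 dBu; +2 dB make-up → -11 dBu.
Stage 2: -11 dBu is at or below the 6 dBu threshold — no compression; output -11 dBu.

-11 dBu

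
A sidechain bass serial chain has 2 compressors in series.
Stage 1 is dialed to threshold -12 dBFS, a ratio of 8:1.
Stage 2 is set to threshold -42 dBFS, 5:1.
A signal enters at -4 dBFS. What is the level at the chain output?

Stage 1: overshoot 8 dB → 8/8 = 1 dB → -11 dBFS.
Stage 2: 31 dB above -42 dBFS, reduced 5:1 to 6.2 dB above → -35.8 dBFS.

-35.8 dBFS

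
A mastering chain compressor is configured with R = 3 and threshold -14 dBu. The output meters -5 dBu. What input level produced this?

13 dBu

Post-compression overshoot = -5 − (-14) = 9 dB.
Undo the ratio: input overshoot = 9 × 3 = 27 dB, giving input = 13 dBu.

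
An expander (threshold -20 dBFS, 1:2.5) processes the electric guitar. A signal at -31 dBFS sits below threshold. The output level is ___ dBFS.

-47.5 dBFS

Undershoot = (-20) − (-31) = 11 dB.
At 1:2.5, that expands to 27.5 dB under threshold.
Output = -20 − 27.5 = -47.5 dBFS.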